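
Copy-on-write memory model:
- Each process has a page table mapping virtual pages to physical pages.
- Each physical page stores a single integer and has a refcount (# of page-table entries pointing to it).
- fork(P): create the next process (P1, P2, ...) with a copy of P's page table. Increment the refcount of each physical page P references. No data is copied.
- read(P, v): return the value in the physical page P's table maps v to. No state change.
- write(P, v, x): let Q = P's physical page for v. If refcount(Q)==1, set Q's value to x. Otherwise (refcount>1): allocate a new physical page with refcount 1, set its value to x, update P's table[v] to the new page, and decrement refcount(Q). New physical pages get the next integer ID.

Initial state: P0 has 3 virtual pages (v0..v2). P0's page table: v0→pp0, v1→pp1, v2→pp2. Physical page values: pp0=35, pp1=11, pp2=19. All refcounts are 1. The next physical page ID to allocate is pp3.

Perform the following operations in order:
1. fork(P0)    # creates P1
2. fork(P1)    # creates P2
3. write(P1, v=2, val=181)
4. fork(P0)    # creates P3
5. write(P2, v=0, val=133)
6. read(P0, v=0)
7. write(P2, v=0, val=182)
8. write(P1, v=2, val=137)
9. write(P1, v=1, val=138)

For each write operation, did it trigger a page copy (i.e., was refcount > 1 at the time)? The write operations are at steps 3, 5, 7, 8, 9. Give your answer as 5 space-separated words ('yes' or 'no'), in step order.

Op 1: fork(P0) -> P1. 3 ppages; refcounts: pp0:2 pp1:2 pp2:2
Op 2: fork(P1) -> P2. 3 ppages; refcounts: pp0:3 pp1:3 pp2:3
Op 3: write(P1, v2, 181). refcount(pp2)=3>1 -> COPY to pp3. 4 ppages; refcounts: pp0:3 pp1:3 pp2:2 pp3:1
Op 4: fork(P0) -> P3. 4 ppages; refcounts: pp0:4 pp1:4 pp2:3 pp3:1
Op 5: write(P2, v0, 133). refcount(pp0)=4>1 -> COPY to pp4. 5 ppages; refcounts: pp0:3 pp1:4 pp2:3 pp3:1 pp4:1
Op 6: read(P0, v0) -> 35. No state change.
Op 7: write(P2, v0, 182). refcount(pp4)=1 -> write in place. 5 ppages; refcounts: pp0:3 pp1:4 pp2:3 pp3:1 pp4:1
Op 8: write(P1, v2, 137). refcount(pp3)=1 -> write in place. 5 ppages; refcounts: pp0:3 pp1:4 pp2:3 pp3:1 pp4:1
Op 9: write(P1, v1, 138). refcount(pp1)=4>1 -> COPY to pp5. 6 ppages; refcounts: pp0:3 pp1:3 pp2:3 pp3:1 pp4:1 pp5:1

yes yes no no yes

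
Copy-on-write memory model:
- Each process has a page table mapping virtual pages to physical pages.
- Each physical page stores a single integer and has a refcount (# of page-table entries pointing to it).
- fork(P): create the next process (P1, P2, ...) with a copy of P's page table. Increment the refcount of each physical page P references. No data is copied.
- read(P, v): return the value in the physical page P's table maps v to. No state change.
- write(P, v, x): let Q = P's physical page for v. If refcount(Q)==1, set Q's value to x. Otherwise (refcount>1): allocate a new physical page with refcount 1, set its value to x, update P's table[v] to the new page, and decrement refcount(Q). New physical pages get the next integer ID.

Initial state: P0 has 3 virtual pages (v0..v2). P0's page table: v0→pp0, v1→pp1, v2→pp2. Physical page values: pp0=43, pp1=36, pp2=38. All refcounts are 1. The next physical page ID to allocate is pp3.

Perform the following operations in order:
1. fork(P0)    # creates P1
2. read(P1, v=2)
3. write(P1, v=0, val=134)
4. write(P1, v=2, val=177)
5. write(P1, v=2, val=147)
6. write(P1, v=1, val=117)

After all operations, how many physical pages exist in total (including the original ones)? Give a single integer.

Answer: 6

Derivation:
Op 1: fork(P0) -> P1. 3 ppages; refcounts: pp0:2 pp1:2 pp2:2
Op 2: read(P1, v2) -> 38. No state change.
Op 3: write(P1, v0, 134). refcount(pp0)=2>1 -> COPY to pp3. 4 ppages; refcounts: pp0:1 pp1:2 pp2:2 pp3:1
Op 4: write(P1, v2, 177). refcount(pp2)=2>1 -> COPY to pp4. 5 ppages; refcounts: pp0:1 pp1:2 pp2:1 pp3:1 pp4:1
Op 5: write(P1, v2, 147). refcount(pp4)=1 -> write in place. 5 ppages; refcounts: pp0:1 pp1:2 pp2:1 pp3:1 pp4:1
Op 6: write(P1, v1, 117). refcount(pp1)=2>1 -> COPY to pp5. 6 ppages; refcounts: pp0:1 pp1:1 pp2:1 pp3:1 pp4:1 pp5:1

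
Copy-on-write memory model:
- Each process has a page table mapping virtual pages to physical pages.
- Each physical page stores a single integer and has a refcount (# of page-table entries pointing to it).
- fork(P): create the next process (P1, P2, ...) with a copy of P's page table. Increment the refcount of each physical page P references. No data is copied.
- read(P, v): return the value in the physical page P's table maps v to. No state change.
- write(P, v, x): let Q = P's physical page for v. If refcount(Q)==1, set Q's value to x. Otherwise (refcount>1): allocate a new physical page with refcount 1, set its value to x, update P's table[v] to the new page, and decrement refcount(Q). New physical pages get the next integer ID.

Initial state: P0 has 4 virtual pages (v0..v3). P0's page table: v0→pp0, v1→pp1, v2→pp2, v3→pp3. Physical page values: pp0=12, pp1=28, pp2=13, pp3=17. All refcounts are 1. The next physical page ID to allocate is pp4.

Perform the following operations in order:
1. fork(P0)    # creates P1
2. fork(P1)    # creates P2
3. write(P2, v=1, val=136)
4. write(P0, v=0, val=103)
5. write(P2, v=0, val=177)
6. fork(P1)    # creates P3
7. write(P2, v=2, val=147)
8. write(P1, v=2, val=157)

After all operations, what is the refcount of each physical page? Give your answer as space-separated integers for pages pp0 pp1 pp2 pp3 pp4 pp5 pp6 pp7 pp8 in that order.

Answer: 2 3 2 4 1 1 1 1 1

Derivation:
Op 1: fork(P0) -> P1. 4 ppages; refcounts: pp0:2 pp1:2 pp2:2 pp3:2
Op 2: fork(P1) -> P2. 4 ppages; refcounts: pp0:3 pp1:3 pp2:3 pp3:3
Op 3: write(P2, v1, 136). refcount(pp1)=3>1 -> COPY to pp4. 5 ppages; refcounts: pp0:3 pp1:2 pp2:3 pp3:3 pp4:1
Op 4: write(P0, v0, 103). refcount(pp0)=3>1 -> COPY to pp5. 6 ppages; refcounts: pp0:2 pp1:2 pp2:3 pp3:3 pp4:1 pp5:1
Op 5: write(P2, v0, 177). refcount(pp0)=2>1 -> COPY to pp6. 7 ppages; refcounts: pp0:1 pp1:2 pp2:3 pp3:3 pp4:1 pp5:1 pp6:1
Op 6: fork(P1) -> P3. 7 ppages; refcounts: pp0:2 pp1:3 pp2:4 pp3:4 pp4:1 pp5:1 pp6:1
Op 7: write(P2, v2, 147). refcount(pp2)=4>1 -> COPY to pp7. 8 ppages; refcounts: pp0:2 pp1:3 pp2:3 pp3:4 pp4:1 pp5:1 pp6:1 pp7:1
Op 8: write(P1, v2, 157). refcount(pp2)=3>1 -> COPY to pp8. 9 ppages; refcounts: pp0:2 pp1:3 pp2:2 pp3:4 pp4:1 pp5:1 pp6:1 pp7:1 pp8:1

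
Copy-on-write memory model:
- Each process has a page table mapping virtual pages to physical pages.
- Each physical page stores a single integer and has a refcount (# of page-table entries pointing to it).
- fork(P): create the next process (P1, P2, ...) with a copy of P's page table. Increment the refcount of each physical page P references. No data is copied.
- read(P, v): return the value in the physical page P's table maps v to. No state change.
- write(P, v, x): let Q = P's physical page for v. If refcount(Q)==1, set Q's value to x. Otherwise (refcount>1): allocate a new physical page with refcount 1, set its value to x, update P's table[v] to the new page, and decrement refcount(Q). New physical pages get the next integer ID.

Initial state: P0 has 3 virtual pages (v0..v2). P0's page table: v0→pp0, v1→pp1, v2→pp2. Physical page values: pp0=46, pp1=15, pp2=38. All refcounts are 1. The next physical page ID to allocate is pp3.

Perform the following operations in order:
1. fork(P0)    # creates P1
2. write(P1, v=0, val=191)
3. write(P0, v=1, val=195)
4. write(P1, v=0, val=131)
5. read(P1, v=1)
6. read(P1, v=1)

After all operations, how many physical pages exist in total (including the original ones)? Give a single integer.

Answer: 5

Derivation:
Op 1: fork(P0) -> P1. 3 ppages; refcounts: pp0:2 pp1:2 pp2:2
Op 2: write(P1, v0, 191). refcount(pp0)=2>1 -> COPY to pp3. 4 ppages; refcounts: pp0:1 pp1:2 pp2:2 pp3:1
Op 3: write(P0, v1, 195). refcount(pp1)=2>1 -> COPY to pp4. 5 ppages; refcounts: pp0:1 pp1:1 pp2:2 pp3:1 pp4:1
Op 4: write(P1, v0, 131). refcount(pp3)=1 -> write in place. 5 ppages; refcounts: pp0:1 pp1:1 pp2:2 pp3:1 pp4:1
Op 5: read(P1, v1) -> 15. No state change.
Op 6: read(P1, v1) -> 15. No state change.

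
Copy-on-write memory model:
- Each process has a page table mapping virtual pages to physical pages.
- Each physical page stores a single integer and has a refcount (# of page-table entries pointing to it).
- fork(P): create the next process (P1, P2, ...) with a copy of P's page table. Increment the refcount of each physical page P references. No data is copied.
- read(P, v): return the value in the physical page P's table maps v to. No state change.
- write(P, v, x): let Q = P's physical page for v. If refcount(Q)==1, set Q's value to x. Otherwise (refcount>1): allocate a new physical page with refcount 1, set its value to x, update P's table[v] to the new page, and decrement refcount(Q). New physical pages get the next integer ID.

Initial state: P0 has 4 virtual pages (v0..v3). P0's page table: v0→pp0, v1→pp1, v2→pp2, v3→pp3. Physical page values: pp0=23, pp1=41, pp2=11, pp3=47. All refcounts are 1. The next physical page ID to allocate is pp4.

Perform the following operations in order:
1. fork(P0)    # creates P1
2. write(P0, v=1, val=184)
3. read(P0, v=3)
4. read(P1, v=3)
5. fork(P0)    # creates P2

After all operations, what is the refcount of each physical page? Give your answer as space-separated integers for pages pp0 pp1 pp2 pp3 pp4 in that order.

Op 1: fork(P0) -> P1. 4 ppages; refcounts: pp0:2 pp1:2 pp2:2 pp3:2
Op 2: write(P0, v1, 184). refcount(pp1)=2>1 -> COPY to pp4. 5 ppages; refcounts: pp0:2 pp1:1 pp2:2 pp3:2 pp4:1
Op 3: read(P0, v3) -> 47. No state change.
Op 4: read(P1, v3) -> 47. No state change.
Op 5: fork(P0) -> P2. 5 ppages; refcounts: pp0:3 pp1:1 pp2:3 pp3:3 pp4:2

Answer: 3 1 3 3 2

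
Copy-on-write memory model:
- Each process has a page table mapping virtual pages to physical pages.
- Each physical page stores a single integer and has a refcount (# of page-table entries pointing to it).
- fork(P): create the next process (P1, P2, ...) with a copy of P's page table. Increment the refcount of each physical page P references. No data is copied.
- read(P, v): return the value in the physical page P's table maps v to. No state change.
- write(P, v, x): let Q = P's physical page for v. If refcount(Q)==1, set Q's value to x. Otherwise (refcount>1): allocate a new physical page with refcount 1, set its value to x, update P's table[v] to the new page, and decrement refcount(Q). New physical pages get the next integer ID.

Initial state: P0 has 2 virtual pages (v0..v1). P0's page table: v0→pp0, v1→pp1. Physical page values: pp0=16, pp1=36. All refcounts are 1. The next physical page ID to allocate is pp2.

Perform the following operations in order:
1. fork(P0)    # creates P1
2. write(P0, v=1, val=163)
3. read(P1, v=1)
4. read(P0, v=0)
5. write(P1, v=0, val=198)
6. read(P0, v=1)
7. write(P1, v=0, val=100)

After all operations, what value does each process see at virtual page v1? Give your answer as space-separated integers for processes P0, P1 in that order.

Op 1: fork(P0) -> P1. 2 ppages; refcounts: pp0:2 pp1:2
Op 2: write(P0, v1, 163). refcount(pp1)=2>1 -> COPY to pp2. 3 ppages; refcounts: pp0:2 pp1:1 pp2:1
Op 3: read(P1, v1) -> 36. No state change.
Op 4: read(P0, v0) -> 16. No state change.
Op 5: write(P1, v0, 198). refcount(pp0)=2>1 -> COPY to pp3. 4 ppages; refcounts: pp0:1 pp1:1 pp2:1 pp3:1
Op 6: read(P0, v1) -> 163. No state change.
Op 7: write(P1, v0, 100). refcount(pp3)=1 -> write in place. 4 ppages; refcounts: pp0:1 pp1:1 pp2:1 pp3:1
P0: v1 -> pp2 = 163
P1: v1 -> pp1 = 36

Answer: 163 36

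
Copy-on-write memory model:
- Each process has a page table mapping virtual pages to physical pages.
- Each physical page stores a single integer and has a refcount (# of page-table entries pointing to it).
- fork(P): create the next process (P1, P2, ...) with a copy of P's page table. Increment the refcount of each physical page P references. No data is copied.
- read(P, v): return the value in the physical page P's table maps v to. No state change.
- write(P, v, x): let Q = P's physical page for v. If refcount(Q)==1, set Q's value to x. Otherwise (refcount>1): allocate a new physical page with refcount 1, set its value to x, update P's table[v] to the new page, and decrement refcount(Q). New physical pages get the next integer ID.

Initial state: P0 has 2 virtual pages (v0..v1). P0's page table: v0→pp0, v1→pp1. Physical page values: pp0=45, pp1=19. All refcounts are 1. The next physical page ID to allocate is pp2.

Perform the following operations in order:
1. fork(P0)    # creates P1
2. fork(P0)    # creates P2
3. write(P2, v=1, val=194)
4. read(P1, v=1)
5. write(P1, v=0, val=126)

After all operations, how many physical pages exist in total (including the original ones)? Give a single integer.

Op 1: fork(P0) -> P1. 2 ppages; refcounts: pp0:2 pp1:2
Op 2: fork(P0) -> P2. 2 ppages; refcounts: pp0:3 pp1:3
Op 3: write(P2, v1, 194). refcount(pp1)=3>1 -> COPY to pp2. 3 ppages; refcounts: pp0:3 pp1:2 pp2:1
Op 4: read(P1, v1) -> 19. No state change.
Op 5: write(P1, v0, 126). refcount(pp0)=3>1 -> COPY to pp3. 4 ppages; refcounts: pp0:2 pp1:2 pp2:1 pp3:1

Answer: 4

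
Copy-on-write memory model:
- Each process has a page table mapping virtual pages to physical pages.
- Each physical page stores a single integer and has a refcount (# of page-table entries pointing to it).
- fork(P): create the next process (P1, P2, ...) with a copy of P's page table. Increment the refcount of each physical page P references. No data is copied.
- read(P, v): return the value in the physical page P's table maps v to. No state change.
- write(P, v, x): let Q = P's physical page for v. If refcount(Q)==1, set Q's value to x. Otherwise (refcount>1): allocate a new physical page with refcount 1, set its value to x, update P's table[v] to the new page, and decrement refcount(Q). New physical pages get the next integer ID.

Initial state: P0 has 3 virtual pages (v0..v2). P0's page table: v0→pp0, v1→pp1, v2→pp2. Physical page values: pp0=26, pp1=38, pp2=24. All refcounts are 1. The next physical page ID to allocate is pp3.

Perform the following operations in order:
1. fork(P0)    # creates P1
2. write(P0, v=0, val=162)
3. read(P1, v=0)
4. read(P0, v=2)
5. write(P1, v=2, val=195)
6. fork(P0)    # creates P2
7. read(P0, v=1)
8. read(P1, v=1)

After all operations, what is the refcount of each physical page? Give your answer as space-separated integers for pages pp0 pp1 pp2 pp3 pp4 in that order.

Answer: 1 3 2 2 1

Derivation:
Op 1: fork(P0) -> P1. 3 ppages; refcounts: pp0:2 pp1:2 pp2:2
Op 2: write(P0, v0, 162). refcount(pp0)=2>1 -> COPY to pp3. 4 ppages; refcounts: pp0:1 pp1:2 pp2:2 pp3:1
Op 3: read(P1, v0) -> 26. No state change.
Op 4: read(P0, v2) -> 24. No state change.
Op 5: write(P1, v2, 195). refcount(pp2)=2>1 -> COPY to pp4. 5 ppages; refcounts: pp0:1 pp1:2 pp2:1 pp3:1 pp4:1
Op 6: fork(P0) -> P2. 5 ppages; refcounts: pp0:1 pp1:3 pp2:2 pp3:2 pp4:1
Op 7: read(P0, v1) -> 38. No state change.
Op 8: read(P1, v1) -> 38. No state change.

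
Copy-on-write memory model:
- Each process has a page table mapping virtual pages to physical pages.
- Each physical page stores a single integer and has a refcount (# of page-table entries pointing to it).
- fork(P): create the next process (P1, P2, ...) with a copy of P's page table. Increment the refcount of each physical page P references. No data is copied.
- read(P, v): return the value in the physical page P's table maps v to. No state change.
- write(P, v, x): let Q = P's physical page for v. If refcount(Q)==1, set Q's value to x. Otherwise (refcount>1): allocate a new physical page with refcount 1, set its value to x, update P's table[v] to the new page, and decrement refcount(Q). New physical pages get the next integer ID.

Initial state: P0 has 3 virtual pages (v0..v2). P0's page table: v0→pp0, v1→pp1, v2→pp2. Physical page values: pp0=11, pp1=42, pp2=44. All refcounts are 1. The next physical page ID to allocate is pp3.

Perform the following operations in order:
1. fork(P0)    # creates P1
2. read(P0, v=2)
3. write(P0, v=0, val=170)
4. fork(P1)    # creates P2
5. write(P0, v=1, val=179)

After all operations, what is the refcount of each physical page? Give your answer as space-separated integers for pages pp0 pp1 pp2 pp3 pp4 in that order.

Answer: 2 2 3 1 1

Derivation:
Op 1: fork(P0) -> P1. 3 ppages; refcounts: pp0:2 pp1:2 pp2:2
Op 2: read(P0, v2) -> 44. No state change.
Op 3: write(P0, v0, 170). refcount(pp0)=2>1 -> COPY to pp3. 4 ppages; refcounts: pp0:1 pp1:2 pp2:2 pp3:1
Op 4: fork(P1) -> P2. 4 ppages; refcounts: pp0:2 pp1:3 pp2:3 pp3:1
Op 5: write(P0, v1, 179). refcount(pp1)=3>1 -> COPY to pp4. 5 ppages; refcounts: pp0:2 pp1:2 pp2:3 pp3:1 pp4:1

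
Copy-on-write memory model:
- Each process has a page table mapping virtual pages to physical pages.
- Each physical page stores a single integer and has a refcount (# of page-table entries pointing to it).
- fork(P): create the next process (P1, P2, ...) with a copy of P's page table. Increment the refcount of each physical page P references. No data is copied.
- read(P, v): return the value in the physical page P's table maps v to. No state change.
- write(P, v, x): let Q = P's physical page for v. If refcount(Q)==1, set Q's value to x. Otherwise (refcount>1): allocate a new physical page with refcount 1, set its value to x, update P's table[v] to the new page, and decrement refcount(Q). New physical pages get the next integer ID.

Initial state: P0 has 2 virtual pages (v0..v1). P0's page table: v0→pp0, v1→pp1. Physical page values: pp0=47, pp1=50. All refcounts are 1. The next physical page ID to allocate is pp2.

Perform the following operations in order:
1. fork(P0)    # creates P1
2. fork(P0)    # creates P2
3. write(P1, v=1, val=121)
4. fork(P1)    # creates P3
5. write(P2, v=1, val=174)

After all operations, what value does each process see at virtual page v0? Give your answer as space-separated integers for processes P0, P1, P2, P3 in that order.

Answer: 47 47 47 47

Derivation:
Op 1: fork(P0) -> P1. 2 ppages; refcounts: pp0:2 pp1:2
Op 2: fork(P0) -> P2. 2 ppages; refcounts: pp0:3 pp1:3
Op 3: write(P1, v1, 121). refcount(pp1)=3>1 -> COPY to pp2. 3 ppages; refcounts: pp0:3 pp1:2 pp2:1
Op 4: fork(P1) -> P3. 3 ppages; refcounts: pp0:4 pp1:2 pp2:2
Op 5: write(P2, v1, 174). refcount(pp1)=2>1 -> COPY to pp3. 4 ppages; refcounts: pp0:4 pp1:1 pp2:2 pp3:1
P0: v0 -> pp0 = 47
P1: v0 -> pp0 = 47
P2: v0 -> pp0 = 47
P3: v0 -> pp0 = 47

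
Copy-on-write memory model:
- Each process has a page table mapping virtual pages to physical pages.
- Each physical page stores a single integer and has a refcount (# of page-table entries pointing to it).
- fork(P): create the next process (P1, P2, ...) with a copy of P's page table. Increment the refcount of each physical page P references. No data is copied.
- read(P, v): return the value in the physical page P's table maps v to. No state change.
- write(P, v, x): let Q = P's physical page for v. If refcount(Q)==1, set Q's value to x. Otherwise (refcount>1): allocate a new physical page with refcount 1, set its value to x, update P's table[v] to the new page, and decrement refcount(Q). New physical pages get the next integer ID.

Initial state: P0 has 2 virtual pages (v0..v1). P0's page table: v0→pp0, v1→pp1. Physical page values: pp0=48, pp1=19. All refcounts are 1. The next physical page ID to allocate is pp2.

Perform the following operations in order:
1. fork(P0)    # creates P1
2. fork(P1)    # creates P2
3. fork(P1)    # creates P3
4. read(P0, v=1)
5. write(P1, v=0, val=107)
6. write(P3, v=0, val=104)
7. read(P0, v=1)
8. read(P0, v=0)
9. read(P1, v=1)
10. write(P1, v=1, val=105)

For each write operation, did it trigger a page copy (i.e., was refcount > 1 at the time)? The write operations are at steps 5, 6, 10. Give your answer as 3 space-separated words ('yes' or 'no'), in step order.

Op 1: fork(P0) -> P1. 2 ppages; refcounts: pp0:2 pp1:2
Op 2: fork(P1) -> P2. 2 ppages; refcounts: pp0:3 pp1:3
Op 3: fork(P1) -> P3. 2 ppages; refcounts: pp0:4 pp1:4
Op 4: read(P0, v1) -> 19. No state change.
Op 5: write(P1, v0, 107). refcount(pp0)=4>1 -> COPY to pp2. 3 ppages; refcounts: pp0:3 pp1:4 pp2:1
Op 6: write(P3, v0, 104). refcount(pp0)=3>1 -> COPY to pp3. 4 ppages; refcounts: pp0:2 pp1:4 pp2:1 pp3:1
Op 7: read(P0, v1) -> 19. No state change.
Op 8: read(P0, v0) -> 48. No state change.
Op 9: read(P1, v1) -> 19. No state change.
Op 10: write(P1, v1, 105). refcount(pp1)=4>1 -> COPY to pp4. 5 ppages; refcounts: pp0:2 pp1:3 pp2:1 pp3:1 pp4:1

yes yes yes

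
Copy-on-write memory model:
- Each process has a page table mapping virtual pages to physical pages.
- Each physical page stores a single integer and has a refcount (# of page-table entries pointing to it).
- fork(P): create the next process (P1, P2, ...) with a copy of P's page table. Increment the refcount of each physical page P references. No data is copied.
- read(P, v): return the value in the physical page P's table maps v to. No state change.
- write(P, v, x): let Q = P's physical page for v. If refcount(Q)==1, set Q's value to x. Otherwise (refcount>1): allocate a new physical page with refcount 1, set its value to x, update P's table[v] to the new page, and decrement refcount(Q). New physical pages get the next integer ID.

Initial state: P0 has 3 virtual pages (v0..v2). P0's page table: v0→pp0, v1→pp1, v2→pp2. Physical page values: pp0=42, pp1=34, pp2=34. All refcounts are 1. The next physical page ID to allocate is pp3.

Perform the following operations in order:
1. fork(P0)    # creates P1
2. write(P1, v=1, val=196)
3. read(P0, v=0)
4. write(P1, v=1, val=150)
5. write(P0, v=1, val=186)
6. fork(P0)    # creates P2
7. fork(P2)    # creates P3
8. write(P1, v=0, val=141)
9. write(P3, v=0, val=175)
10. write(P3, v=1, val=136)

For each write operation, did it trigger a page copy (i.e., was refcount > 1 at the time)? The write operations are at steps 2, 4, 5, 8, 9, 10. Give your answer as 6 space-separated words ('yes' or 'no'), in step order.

Op 1: fork(P0) -> P1. 3 ppages; refcounts: pp0:2 pp1:2 pp2:2
Op 2: write(P1, v1, 196). refcount(pp1)=2>1 -> COPY to pp3. 4 ppages; refcounts: pp0:2 pp1:1 pp2:2 pp3:1
Op 3: read(P0, v0) -> 42. No state change.
Op 4: write(P1, v1, 150). refcount(pp3)=1 -> write in place. 4 ppages; refcounts: pp0:2 pp1:1 pp2:2 pp3:1
Op 5: write(P0, v1, 186). refcount(pp1)=1 -> write in place. 4 ppages; refcounts: pp0:2 pp1:1 pp2:2 pp3:1
Op 6: fork(P0) -> P2. 4 ppages; refcounts: pp0:3 pp1:2 pp2:3 pp3:1
Op 7: fork(P2) -> P3. 4 ppages; refcounts: pp0:4 pp1:3 pp2:4 pp3:1
Op 8: write(P1, v0, 141). refcount(pp0)=4>1 -> COPY to pp4. 5 ppages; refcounts: pp0:3 pp1:3 pp2:4 pp3:1 pp4:1
Op 9: write(P3, v0, 175). refcount(pp0)=3>1 -> COPY to pp5. 6 ppages; refcounts: pp0:2 pp1:3 pp2:4 pp3:1 pp4:1 pp5:1
Op 10: write(P3, v1, 136). refcount(pp1)=3>1 -> COPY to pp6. 7 ppages; refcounts: pp0:2 pp1:2 pp2:4 pp3:1 pp4:1 pp5:1 pp6:1

yes no no yes yes yes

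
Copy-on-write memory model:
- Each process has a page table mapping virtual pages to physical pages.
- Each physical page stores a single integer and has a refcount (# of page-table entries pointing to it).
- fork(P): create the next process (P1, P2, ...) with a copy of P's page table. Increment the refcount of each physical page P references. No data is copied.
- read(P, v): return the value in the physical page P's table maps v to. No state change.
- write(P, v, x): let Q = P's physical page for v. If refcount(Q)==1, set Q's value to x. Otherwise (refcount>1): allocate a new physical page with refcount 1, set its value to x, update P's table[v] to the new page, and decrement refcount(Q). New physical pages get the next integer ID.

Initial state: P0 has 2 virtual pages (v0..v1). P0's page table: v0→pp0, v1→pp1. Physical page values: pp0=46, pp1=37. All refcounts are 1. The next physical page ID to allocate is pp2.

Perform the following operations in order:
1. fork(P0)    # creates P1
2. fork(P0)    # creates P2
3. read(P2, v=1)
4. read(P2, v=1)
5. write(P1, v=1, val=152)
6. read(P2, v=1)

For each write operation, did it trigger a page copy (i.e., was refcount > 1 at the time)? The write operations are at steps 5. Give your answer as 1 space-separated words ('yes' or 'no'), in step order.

Op 1: fork(P0) -> P1. 2 ppages; refcounts: pp0:2 pp1:2
Op 2: fork(P0) -> P2. 2 ppages; refcounts: pp0:3 pp1:3
Op 3: read(P2, v1) -> 37. No state change.
Op 4: read(P2, v1) -> 37. No state change.
Op 5: write(P1, v1, 152). refcount(pp1)=3>1 -> COPY to pp2. 3 ppages; refcounts: pp0:3 pp1:2 pp2:1
Op 6: read(P2, v1) -> 37. No state change.

yes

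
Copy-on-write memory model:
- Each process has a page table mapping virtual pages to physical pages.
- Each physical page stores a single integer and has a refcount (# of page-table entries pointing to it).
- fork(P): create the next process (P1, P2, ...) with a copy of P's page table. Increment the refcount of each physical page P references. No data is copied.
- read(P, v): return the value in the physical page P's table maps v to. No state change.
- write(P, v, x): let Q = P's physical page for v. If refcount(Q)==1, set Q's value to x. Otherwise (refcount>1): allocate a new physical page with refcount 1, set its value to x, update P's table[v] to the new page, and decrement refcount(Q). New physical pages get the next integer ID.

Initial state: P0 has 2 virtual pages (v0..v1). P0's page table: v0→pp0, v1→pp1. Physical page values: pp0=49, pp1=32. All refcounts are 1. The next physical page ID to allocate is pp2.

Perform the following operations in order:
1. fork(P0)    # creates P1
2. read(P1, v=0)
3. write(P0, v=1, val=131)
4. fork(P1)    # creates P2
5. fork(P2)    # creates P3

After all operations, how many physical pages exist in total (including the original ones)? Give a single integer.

Answer: 3

Derivation:
Op 1: fork(P0) -> P1. 2 ppages; refcounts: pp0:2 pp1:2
Op 2: read(P1, v0) -> 49. No state change.
Op 3: write(P0, v1, 131). refcount(pp1)=2>1 -> COPY to pp2. 3 ppages; refcounts: pp0:2 pp1:1 pp2:1
Op 4: fork(P1) -> P2. 3 ppages; refcounts: pp0:3 pp1:2 pp2:1
Op 5: fork(P2) -> P3. 3 ppages; refcounts: pp0:4 pp1:3 pp2:1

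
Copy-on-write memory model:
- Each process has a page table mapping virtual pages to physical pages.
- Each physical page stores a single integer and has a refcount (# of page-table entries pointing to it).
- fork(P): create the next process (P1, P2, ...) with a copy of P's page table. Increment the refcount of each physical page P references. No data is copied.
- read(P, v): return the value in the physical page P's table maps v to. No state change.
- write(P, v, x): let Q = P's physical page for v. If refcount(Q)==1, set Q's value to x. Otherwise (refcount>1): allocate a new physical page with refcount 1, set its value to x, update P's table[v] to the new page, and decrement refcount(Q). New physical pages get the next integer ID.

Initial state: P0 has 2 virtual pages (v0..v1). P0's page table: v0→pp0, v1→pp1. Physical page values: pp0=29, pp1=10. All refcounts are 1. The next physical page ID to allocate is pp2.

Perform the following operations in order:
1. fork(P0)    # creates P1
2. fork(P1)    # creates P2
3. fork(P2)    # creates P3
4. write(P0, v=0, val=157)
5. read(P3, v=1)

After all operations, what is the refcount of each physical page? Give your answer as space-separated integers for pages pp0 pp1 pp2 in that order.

Op 1: fork(P0) -> P1. 2 ppages; refcounts: pp0:2 pp1:2
Op 2: fork(P1) -> P2. 2 ppages; refcounts: pp0:3 pp1:3
Op 3: fork(P2) -> P3. 2 ppages; refcounts: pp0:4 pp1:4
Op 4: write(P0, v0, 157). refcount(pp0)=4>1 -> COPY to pp2. 3 ppages; refcounts: pp0:3 pp1:4 pp2:1
Op 5: read(P3, v1) -> 10. No state change.

Answer: 3 4 1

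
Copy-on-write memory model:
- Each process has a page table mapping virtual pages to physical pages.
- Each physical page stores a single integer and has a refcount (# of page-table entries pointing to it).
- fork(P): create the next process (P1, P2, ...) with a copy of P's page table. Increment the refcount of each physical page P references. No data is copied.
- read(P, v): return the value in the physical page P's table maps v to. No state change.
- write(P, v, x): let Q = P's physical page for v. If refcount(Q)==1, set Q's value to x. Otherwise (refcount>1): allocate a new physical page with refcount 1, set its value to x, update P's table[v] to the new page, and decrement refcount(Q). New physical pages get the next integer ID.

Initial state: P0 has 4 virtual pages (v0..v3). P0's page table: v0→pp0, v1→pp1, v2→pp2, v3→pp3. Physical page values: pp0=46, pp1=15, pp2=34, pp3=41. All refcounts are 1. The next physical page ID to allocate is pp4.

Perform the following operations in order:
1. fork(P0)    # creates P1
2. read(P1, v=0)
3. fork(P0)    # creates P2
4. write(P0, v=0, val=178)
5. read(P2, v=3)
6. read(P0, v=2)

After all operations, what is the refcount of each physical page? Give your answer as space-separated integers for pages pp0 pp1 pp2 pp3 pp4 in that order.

Op 1: fork(P0) -> P1. 4 ppages; refcounts: pp0:2 pp1:2 pp2:2 pp3:2
Op 2: read(P1, v0) -> 46. No state change.
Op 3: fork(P0) -> P2. 4 ppages; refcounts: pp0:3 pp1:3 pp2:3 pp3:3
Op 4: write(P0, v0, 178). refcount(pp0)=3>1 -> COPY to pp4. 5 ppages; refcounts: pp0:2 pp1:3 pp2:3 pp3:3 pp4:1
Op 5: read(P2, v3) -> 41. No state change.
Op 6: read(P0, v2) -> 34. No state change.

Answer: 2 3 3 3 1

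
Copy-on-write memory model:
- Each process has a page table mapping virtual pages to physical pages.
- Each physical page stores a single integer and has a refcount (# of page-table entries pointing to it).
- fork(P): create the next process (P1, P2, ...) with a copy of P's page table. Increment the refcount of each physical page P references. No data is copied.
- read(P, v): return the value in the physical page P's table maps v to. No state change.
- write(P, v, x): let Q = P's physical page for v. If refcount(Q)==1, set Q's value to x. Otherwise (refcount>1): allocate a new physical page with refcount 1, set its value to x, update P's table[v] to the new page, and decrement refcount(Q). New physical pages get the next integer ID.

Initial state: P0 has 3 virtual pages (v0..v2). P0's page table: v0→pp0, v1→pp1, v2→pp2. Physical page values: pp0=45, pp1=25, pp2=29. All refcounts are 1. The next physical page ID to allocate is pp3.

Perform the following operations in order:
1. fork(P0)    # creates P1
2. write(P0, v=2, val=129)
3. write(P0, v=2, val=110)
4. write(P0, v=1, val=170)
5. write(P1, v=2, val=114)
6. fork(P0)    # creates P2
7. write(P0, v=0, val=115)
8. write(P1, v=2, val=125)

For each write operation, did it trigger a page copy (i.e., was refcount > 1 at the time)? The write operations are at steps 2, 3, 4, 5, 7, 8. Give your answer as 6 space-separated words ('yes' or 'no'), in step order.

Op 1: fork(P0) -> P1. 3 ppages; refcounts: pp0:2 pp1:2 pp2:2
Op 2: write(P0, v2, 129). refcount(pp2)=2>1 -> COPY to pp3. 4 ppages; refcounts: pp0:2 pp1:2 pp2:1 pp3:1
Op 3: write(P0, v2, 110). refcount(pp3)=1 -> write in place. 4 ppages; refcounts: pp0:2 pp1:2 pp2:1 pp3:1
Op 4: write(P0, v1, 170). refcount(pp1)=2>1 -> COPY to pp4. 5 ppages; refcounts: pp0:2 pp1:1 pp2:1 pp3:1 pp4:1
Op 5: write(P1, v2, 114). refcount(pp2)=1 -> write in place. 5 ppages; refcounts: pp0:2 pp1:1 pp2:1 pp3:1 pp4:1
Op 6: fork(P0) -> P2. 5 ppages; refcounts: pp0:3 pp1:1 pp2:1 pp3:2 pp4:2
Op 7: write(P0, v0, 115). refcount(pp0)=3>1 -> COPY to pp5. 6 ppages; refcounts: pp0:2 pp1:1 pp2:1 pp3:2 pp4:2 pp5:1
Op 8: write(P1, v2, 125). refcount(pp2)=1 -> write in place. 6 ppages; refcounts: pp0:2 pp1:1 pp2:1 pp3:2 pp4:2 pp5:1

yes no yes no yes no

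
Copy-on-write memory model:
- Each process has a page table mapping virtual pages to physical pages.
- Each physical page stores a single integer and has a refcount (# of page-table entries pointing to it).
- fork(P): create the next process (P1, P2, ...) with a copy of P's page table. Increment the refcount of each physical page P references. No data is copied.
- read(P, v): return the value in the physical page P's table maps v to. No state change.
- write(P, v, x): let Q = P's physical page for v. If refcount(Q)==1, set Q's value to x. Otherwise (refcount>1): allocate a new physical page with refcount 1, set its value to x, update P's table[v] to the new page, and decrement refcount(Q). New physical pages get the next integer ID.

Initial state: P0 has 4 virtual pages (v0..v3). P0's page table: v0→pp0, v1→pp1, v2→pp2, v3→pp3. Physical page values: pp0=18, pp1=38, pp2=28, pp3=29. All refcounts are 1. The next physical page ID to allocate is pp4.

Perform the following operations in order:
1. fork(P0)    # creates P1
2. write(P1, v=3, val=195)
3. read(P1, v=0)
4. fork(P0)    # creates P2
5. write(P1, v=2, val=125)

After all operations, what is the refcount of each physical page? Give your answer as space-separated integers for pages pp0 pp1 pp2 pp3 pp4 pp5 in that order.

Op 1: fork(P0) -> P1. 4 ppages; refcounts: pp0:2 pp1:2 pp2:2 pp3:2
Op 2: write(P1, v3, 195). refcount(pp3)=2>1 -> COPY to pp4. 5 ppages; refcounts: pp0:2 pp1:2 pp2:2 pp3:1 pp4:1
Op 3: read(P1, v0) -> 18. No state change.
Op 4: fork(P0) -> P2. 5 ppages; refcounts: pp0:3 pp1:3 pp2:3 pp3:2 pp4:1
Op 5: write(P1, v2, 125). refcount(pp2)=3>1 -> COPY to pp5. 6 ppages; refcounts: pp0:3 pp1:3 pp2:2 pp3:2 pp4:1 pp5:1

Answer: 3 3 2 2 1 1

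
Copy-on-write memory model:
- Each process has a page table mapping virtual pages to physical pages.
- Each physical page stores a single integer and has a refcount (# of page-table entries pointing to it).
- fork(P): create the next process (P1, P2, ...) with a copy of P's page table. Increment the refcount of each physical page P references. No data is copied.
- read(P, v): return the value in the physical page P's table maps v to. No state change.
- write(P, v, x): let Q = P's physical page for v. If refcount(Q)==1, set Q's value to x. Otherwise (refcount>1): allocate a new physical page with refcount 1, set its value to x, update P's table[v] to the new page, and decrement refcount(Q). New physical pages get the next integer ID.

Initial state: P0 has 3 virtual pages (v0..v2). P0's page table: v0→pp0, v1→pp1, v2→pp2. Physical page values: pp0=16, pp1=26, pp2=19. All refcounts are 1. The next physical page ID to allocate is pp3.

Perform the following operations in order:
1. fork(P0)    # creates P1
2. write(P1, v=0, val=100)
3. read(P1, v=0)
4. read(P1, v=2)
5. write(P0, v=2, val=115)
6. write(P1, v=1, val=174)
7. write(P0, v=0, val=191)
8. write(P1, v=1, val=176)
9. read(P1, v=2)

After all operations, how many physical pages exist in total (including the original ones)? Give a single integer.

Answer: 6

Derivation:
Op 1: fork(P0) -> P1. 3 ppages; refcounts: pp0:2 pp1:2 pp2:2
Op 2: write(P1, v0, 100). refcount(pp0)=2>1 -> COPY to pp3. 4 ppages; refcounts: pp0:1 pp1:2 pp2:2 pp3:1
Op 3: read(P1, v0) -> 100. No state change.
Op 4: read(P1, v2) -> 19. No state change.
Op 5: write(P0, v2, 115). refcount(pp2)=2>1 -> COPY to pp4. 5 ppages; refcounts: pp0:1 pp1:2 pp2:1 pp3:1 pp4:1
Op 6: write(P1, v1, 174). refcount(pp1)=2>1 -> COPY to pp5. 6 ppages; refcounts: pp0:1 pp1:1 pp2:1 pp3:1 pp4:1 pp5:1
Op 7: write(P0, v0, 191). refcount(pp0)=1 -> write in place. 6 ppages; refcounts: pp0:1 pp1:1 pp2:1 pp3:1 pp4:1 pp5:1
Op 8: write(P1, v1, 176). refcount(pp5)=1 -> write in place. 6 ppages; refcounts: pp0:1 pp1:1 pp2:1 pp3:1 pp4:1 pp5:1
Op 9: read(P1, v2) -> 19. No state change.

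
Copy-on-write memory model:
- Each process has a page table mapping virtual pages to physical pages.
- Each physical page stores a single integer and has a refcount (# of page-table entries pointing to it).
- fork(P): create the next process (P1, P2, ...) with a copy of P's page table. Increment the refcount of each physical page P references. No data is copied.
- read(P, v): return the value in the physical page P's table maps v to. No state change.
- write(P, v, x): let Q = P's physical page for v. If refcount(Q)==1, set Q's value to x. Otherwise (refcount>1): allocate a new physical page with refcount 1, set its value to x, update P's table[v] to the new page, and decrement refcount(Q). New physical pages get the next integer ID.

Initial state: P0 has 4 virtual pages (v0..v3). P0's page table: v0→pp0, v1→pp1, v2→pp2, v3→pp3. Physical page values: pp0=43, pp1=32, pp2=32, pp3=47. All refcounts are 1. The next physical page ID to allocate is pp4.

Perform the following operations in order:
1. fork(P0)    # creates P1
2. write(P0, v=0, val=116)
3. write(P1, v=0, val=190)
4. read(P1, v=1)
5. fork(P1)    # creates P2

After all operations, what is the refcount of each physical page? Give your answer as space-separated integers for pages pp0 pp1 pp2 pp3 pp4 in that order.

Answer: 2 3 3 3 1

Derivation:
Op 1: fork(P0) -> P1. 4 ppages; refcounts: pp0:2 pp1:2 pp2:2 pp3:2
Op 2: write(P0, v0, 116). refcount(pp0)=2>1 -> COPY to pp4. 5 ppages; refcounts: pp0:1 pp1:2 pp2:2 pp3:2 pp4:1
Op 3: write(P1, v0, 190). refcount(pp0)=1 -> write in place. 5 ppages; refcounts: pp0:1 pp1:2 pp2:2 pp3:2 pp4:1
Op 4: read(P1, v1) -> 32. No state change.
Op 5: fork(P1) -> P2. 5 ppages; refcounts: pp0:2 pp1:3 pp2:3 pp3:3 pp4:1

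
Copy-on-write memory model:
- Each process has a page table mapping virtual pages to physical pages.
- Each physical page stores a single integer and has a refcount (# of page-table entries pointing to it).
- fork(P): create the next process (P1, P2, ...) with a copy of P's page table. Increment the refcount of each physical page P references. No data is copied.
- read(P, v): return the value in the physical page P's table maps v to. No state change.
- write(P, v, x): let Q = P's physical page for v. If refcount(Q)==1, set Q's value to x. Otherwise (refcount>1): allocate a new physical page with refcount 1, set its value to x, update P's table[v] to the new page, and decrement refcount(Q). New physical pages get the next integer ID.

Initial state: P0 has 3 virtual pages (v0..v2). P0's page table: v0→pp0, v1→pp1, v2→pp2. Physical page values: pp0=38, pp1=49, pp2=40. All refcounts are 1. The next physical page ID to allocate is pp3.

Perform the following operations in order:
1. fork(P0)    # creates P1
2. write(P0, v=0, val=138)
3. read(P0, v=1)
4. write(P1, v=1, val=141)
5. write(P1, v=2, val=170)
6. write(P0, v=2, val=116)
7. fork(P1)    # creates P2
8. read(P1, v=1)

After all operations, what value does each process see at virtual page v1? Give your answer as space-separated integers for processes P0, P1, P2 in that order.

Op 1: fork(P0) -> P1. 3 ppages; refcounts: pp0:2 pp1:2 pp2:2
Op 2: write(P0, v0, 138). refcount(pp0)=2>1 -> COPY to pp3. 4 ppages; refcounts: pp0:1 pp1:2 pp2:2 pp3:1
Op 3: read(P0, v1) -> 49. No state change.
Op 4: write(P1, v1, 141). refcount(pp1)=2>1 -> COPY to pp4. 5 ppages; refcounts: pp0:1 pp1:1 pp2:2 pp3:1 pp4:1
Op 5: write(P1, v2, 170). refcount(pp2)=2>1 -> COPY to pp5. 6 ppages; refcounts: pp0:1 pp1:1 pp2:1 pp3:1 pp4:1 pp5:1
Op 6: write(P0, v2, 116). refcount(pp2)=1 -> write in place. 6 ppages; refcounts: pp0:1 pp1:1 pp2:1 pp3:1 pp4:1 pp5:1
Op 7: fork(P1) -> P2. 6 ppages; refcounts: pp0:2 pp1:1 pp2:1 pp3:1 pp4:2 pp5:2
Op 8: read(P1, v1) -> 141. No state change.
P0: v1 -> pp1 = 49
P1: v1 -> pp4 = 141
P2: v1 -> pp4 = 141

Answer: 49 141 141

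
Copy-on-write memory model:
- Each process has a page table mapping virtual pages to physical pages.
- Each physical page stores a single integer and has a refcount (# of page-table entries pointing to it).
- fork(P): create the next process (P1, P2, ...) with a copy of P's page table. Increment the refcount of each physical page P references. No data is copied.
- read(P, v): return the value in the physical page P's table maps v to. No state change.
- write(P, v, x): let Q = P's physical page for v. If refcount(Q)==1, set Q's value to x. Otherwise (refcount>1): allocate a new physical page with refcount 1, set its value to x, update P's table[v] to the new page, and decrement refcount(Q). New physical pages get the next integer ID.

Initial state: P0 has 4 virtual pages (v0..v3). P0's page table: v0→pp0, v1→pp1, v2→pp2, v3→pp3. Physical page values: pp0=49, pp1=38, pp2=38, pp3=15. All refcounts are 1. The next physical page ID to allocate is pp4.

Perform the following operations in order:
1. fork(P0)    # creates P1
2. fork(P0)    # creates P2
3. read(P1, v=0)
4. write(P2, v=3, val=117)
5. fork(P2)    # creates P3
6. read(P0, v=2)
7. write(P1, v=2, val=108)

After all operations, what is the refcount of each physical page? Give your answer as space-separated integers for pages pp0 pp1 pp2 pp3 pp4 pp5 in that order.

Op 1: fork(P0) -> P1. 4 ppages; refcounts: pp0:2 pp1:2 pp2:2 pp3:2
Op 2: fork(P0) -> P2. 4 ppages; refcounts: pp0:3 pp1:3 pp2:3 pp3:3
Op 3: read(P1, v0) -> 49. No state change.
Op 4: write(P2, v3, 117). refcount(pp3)=3>1 -> COPY to pp4. 5 ppages; refcounts: pp0:3 pp1:3 pp2:3 pp3:2 pp4:1
Op 5: fork(P2) -> P3. 5 ppages; refcounts: pp0:4 pp1:4 pp2:4 pp3:2 pp4:2
Op 6: read(P0, v2) -> 38. No state change.
Op 7: write(P1, v2, 108). refcount(pp2)=4>1 -> COPY to pp5. 6 ppages; refcounts: pp0:4 pp1:4 pp2:3 pp3:2 pp4:2 pp5:1

Answer: 4 4 3 2 2 1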